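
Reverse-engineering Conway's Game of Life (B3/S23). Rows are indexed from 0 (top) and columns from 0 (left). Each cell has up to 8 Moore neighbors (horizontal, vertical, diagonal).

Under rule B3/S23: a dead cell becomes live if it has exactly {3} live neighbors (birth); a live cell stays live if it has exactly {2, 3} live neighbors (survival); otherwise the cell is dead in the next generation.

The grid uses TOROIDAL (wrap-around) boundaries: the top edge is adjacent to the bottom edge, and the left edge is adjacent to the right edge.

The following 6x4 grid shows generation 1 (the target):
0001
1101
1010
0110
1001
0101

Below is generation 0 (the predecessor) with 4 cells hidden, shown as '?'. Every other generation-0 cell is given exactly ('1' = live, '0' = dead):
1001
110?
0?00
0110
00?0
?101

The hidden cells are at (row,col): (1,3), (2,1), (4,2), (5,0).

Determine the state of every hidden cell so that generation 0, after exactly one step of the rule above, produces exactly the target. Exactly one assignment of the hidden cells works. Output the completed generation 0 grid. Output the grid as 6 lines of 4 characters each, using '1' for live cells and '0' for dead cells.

Hidden generation-0 cells (in order): (1,3), (2,1), (4,2), (5,0).
A hidden cell only influences target cells in its own 3x3 neighborhood. Try each of the 2^4 = 16 assignments, step the completed generation 0 forward once under B3/S23, and compare with the target:
  (1,3)=0 (2,1)=0 (4,2)=0 (5,0)=0 -> step gives (3,1)='0' but target has '1' -> reject
  (1,3)=0 (2,1)=0 (4,2)=0 (5,0)=1 -> step gives (0,3)='0' but target has '1' -> reject
  (1,3)=0 (2,1)=0 (4,2)=1 (5,0)=0 -> step reproduces the target at every cell -> ACCEPT
  (1,3)=0 (2,1)=0 (4,2)=1 (5,0)=1 -> step gives (0,3)='0' but target has '1' -> reject
  (1,3)=0 (2,1)=1 (4,2)=0 (5,0)=0 -> step gives (1,0)='0' but target has '1' -> reject
  (1,3)=0 (2,1)=1 (4,2)=0 (5,0)=1 -> step gives (0,3)='0' but target has '1' -> reject
  (1,3)=0 (2,1)=1 (4,2)=1 (5,0)=0 -> step gives (1,0)='0' but target has '1' -> reject
  (1,3)=0 (2,1)=1 (4,2)=1 (5,0)=1 -> step gives (0,3)='0' but target has '1' -> reject
  (1,3)=1 (2,1)=0 (4,2)=0 (5,0)=0 -> step gives (0,3)='0' but target has '1' -> reject
  (1,3)=1 (2,1)=0 (4,2)=0 (5,0)=1 -> step gives (0,3)='0' but target has '1' -> reject
  (1,3)=1 (2,1)=0 (4,2)=1 (5,0)=0 -> step gives (0,3)='0' but target has '1' -> reject
  (1,3)=1 (2,1)=0 (4,2)=1 (5,0)=1 -> step gives (0,3)='0' but target has '1' -> reject
  (1,3)=1 (2,1)=1 (4,2)=0 (5,0)=0 -> step gives (0,3)='0' but target has '1' -> reject
  (1,3)=1 (2,1)=1 (4,2)=0 (5,0)=1 -> step gives (0,3)='0' but target has '1' -> reject
  (1,3)=1 (2,1)=1 (4,2)=1 (5,0)=0 -> step gives (0,3)='0' but target has '1' -> reject
  (1,3)=1 (2,1)=1 (4,2)=1 (5,0)=1 -> step gives (0,3)='0' but target has '1' -> reject
Unique solution: (1,3)=dead, (2,1)=dead, (4,2)=live, (5,0)=dead.
Check: live-neighbor counts of every cell in the completed generation 0:
5443
3223
3432
1222
3443
4243
Applying B3/S23 to generation 0 with these counts gives:
0001
1101
1010
0110
1001
0101
which matches the target exactly.

Answer: 1001
1100
0000
0110
0010
0101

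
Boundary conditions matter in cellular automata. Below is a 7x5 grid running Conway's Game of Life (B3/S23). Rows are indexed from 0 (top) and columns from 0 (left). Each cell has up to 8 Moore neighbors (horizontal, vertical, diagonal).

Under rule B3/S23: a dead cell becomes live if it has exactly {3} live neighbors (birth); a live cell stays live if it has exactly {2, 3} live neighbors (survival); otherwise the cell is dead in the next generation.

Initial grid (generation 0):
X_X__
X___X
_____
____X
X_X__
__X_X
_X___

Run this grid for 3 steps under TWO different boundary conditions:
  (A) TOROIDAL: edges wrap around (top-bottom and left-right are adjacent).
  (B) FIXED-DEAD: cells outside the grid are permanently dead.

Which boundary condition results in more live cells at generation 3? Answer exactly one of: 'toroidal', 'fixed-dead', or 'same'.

Under TOROIDAL boundary, generation 3:
_____
X_X__
_X___
_____
XXXXX
XXXXX
_____
Population = 13

Under FIXED-DEAD boundary, generation 3:
_____
_____
_____
_____
_____
_____
_____
Population = 0

Comparison: toroidal=13, fixed-dead=0 -> toroidal

Answer: toroidal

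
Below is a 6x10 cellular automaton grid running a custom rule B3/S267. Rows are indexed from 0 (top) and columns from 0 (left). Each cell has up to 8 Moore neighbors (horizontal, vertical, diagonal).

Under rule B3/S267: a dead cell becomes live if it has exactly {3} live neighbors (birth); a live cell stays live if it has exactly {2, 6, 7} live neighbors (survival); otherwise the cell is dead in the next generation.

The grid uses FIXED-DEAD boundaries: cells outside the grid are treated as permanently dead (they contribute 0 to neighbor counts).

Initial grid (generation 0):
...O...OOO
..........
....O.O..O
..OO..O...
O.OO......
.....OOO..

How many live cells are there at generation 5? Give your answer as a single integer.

Answer: 0

Derivation:
Simulating step by step:
Generation 0 (given above): 16 live cells
Generation 1: 13 live cells
........O.
.......O.O
...O.O....
.O..OO....
.O..OO.O..
......O...
Generation 2: 8 live cells
........O.
........O.
.....OO...
..OO......
..........
.....OO...
Generation 3: 1 live cells
..........
.......O..
..........
..........
..........
..........
Generation 4: 0 live cells
..........
..........
..........
..........
..........
..........
Generation 5: 0 live cells
..........
..........
..........
..........
..........
..........
Population at generation 5: 0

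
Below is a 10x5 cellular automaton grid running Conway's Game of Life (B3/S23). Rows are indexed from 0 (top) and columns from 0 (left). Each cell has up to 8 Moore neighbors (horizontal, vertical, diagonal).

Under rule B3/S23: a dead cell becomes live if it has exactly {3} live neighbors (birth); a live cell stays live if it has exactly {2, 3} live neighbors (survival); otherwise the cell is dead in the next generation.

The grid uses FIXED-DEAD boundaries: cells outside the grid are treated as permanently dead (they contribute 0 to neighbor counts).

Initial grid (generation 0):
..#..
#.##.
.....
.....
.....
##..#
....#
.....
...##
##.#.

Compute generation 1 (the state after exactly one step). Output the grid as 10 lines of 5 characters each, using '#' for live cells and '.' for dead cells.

Answer: .###.
.###.
.....
.....
.....
.....
.....
...##
..###
..###

Derivation:
Simulating step by step:
Generation 0 (given above): 13 live cells
Generation 1: 14 live cells
(generation 1 grid is the final answer)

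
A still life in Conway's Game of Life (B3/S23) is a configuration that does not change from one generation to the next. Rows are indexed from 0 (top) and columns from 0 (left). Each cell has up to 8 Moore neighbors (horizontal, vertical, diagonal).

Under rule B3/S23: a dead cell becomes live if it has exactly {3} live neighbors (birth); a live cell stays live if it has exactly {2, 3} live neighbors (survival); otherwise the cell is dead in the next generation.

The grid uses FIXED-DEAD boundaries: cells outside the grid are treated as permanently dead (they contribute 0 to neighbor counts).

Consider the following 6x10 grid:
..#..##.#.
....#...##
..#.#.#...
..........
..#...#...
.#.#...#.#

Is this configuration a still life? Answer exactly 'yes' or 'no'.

Answer: no

Derivation:
Compute generation 1 and compare to generation 0 (given above):
Generation 1:
.....#.###
....#.#.##
...#.#....
...#.#....
..#.......
..#.......
Cell (0,2) differs: gen0=1 vs gen1=0 -> NOT a still life.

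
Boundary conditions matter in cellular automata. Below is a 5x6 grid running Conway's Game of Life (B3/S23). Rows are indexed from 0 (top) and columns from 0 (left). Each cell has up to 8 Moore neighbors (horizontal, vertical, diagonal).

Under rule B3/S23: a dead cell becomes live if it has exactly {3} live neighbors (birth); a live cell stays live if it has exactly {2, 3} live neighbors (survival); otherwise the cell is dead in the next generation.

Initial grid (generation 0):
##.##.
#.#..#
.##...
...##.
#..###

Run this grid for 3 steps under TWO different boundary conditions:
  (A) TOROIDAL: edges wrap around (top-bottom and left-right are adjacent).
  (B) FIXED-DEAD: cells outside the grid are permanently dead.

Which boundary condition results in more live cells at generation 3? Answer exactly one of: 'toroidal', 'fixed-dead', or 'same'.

Under TOROIDAL boundary, generation 3:
..#.##
##....
..#.#.
.###..
##...#
Population = 13

Under FIXED-DEAD boundary, generation 3:
######
......
#.....
##...#
....#.
Population = 11

Comparison: toroidal=13, fixed-dead=11 -> toroidal

Answer: toroidal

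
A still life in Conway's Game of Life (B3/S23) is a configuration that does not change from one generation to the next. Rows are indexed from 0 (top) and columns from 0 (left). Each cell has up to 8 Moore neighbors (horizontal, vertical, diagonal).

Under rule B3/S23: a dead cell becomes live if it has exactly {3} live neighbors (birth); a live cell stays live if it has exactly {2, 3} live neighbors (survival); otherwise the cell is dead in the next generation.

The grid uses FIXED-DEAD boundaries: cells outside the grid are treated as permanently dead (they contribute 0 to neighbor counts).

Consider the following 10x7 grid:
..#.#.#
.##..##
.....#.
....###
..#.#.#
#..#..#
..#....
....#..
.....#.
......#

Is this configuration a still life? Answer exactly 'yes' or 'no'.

Answer: no

Derivation:
Compute generation 1 and compare to generation 0 (given above):
Generation 1:
.###..#
.####.#
.......
...##.#
....#.#
.###.#.
...#...
.......
.....#.
.......
Cell (0,1) differs: gen0=0 vs gen1=1 -> NOT a still life.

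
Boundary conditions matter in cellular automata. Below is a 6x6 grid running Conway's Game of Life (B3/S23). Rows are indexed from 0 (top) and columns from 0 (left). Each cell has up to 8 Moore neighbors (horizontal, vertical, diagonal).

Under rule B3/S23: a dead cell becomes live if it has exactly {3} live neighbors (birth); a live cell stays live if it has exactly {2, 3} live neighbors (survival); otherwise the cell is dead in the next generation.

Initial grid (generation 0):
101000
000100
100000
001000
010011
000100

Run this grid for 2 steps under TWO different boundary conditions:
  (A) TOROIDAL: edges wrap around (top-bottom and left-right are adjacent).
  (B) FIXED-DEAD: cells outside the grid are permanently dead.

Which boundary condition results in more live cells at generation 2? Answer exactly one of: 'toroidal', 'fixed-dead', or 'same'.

Answer: toroidal

Derivation:
Under TOROIDAL boundary, generation 2:
000001
001000
010000
111111
000000
100001
Population = 11

Under FIXED-DEAD boundary, generation 2:
000000
000000
000000
001100
001110
000010
Population = 6

Comparison: toroidal=11, fixed-dead=6 -> toroidal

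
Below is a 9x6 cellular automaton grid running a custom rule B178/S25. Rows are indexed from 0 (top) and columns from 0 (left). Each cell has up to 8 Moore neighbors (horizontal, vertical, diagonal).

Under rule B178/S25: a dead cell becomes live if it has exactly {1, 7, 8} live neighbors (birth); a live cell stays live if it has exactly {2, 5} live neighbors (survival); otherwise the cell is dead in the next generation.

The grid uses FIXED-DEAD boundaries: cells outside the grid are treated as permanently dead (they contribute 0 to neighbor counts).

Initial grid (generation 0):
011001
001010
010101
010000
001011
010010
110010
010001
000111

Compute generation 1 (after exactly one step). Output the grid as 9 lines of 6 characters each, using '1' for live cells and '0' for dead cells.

Answer: 111000
000000
010100
010000
001011
000000
000010
010000
110001

Derivation:
Simulating step by step:
Generation 0 (given above): 22 live cells
Generation 1: 14 live cells
(generation 1 grid is the final answer)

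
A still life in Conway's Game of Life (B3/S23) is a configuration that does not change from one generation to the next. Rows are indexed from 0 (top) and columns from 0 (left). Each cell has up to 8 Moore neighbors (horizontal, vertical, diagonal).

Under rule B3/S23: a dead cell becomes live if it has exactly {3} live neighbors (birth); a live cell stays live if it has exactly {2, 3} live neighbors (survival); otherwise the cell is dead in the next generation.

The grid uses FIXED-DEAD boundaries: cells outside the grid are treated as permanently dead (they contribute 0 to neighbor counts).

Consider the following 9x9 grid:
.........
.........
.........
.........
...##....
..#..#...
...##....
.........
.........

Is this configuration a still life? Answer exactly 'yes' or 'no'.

Answer: yes

Derivation:
Compute generation 1 and compare to generation 0 (given above):
Generation 1:
.........
.........
.........
.........
...##....
..#..#...
...##....
.........
.........
The grids are IDENTICAL -> still life.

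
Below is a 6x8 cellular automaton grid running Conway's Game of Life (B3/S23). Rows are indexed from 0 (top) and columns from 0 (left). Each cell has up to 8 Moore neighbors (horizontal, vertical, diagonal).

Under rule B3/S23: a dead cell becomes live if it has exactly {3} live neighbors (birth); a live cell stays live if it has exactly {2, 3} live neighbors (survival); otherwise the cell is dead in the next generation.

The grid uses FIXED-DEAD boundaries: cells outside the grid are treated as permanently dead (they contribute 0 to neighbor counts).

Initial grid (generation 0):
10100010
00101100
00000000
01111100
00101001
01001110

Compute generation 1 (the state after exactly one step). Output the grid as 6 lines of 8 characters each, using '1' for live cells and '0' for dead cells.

Answer: 01010100
01010100
01000000
01101100
00000000
00011110

Derivation:
Simulating step by step:
Generation 0 (given above): 18 live cells
Generation 1: 15 live cells
(generation 1 grid is the final answer)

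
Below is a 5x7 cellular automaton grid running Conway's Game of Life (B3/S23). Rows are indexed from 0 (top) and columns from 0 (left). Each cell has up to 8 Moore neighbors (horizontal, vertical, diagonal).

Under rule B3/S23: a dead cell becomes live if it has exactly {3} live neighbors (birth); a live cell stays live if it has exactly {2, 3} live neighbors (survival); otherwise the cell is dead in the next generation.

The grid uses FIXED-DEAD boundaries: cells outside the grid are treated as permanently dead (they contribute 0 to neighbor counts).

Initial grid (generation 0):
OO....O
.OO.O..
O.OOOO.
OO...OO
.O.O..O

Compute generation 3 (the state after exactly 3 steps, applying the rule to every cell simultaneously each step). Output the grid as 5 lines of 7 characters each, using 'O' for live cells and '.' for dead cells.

Answer: .......
.......
.......
OO....O
OO...OO

Derivation:
Simulating step by step:
Generation 0 (given above): 18 live cells
Generation 1: 13 live cells
OOO....
....O..
O.....O
O.....O
OOO..OO
Generation 2: 9 live cells
.O.....
O......
.....O.
O.....O
OO...OO
Generation 3: 7 live cells
(generation 3 grid is the final answer)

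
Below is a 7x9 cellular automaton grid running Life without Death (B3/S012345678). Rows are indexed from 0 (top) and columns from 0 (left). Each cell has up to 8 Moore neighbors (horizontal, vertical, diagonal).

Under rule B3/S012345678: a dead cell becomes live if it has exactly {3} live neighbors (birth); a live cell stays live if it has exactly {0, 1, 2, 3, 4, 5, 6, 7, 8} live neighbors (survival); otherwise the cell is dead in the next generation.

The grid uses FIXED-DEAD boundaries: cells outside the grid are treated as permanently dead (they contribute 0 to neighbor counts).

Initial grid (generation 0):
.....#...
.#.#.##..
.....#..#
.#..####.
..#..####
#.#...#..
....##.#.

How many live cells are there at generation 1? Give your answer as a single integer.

Simulating step by step:
Generation 0 (given above): 23 live cells
Generation 1: 33 live cells
....###..
.#.#.##..
..#..#..#
.#..####.
..#######
#####.#.#
....####.
Population at generation 1: 33

Answer: 33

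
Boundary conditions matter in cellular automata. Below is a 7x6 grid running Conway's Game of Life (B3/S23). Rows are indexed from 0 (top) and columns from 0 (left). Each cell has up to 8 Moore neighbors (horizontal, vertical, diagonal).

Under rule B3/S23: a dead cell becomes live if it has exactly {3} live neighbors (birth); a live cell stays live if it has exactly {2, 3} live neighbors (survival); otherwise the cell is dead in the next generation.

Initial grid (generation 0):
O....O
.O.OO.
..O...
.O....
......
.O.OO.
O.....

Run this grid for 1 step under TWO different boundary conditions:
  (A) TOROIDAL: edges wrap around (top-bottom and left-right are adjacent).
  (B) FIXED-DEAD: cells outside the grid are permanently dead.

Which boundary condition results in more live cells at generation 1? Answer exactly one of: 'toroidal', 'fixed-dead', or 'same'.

Answer: toroidal

Derivation:
Under TOROIDAL boundary, generation 1:
OO..OO
OOOOOO
.OOO..
......
..O...
......
OO..O.
Population = 17

Under FIXED-DEAD boundary, generation 1:
....O.
.OOOO.
.OOO..
......
..O...
......
......
Population = 9

Comparison: toroidal=17, fixed-dead=9 -> toroidal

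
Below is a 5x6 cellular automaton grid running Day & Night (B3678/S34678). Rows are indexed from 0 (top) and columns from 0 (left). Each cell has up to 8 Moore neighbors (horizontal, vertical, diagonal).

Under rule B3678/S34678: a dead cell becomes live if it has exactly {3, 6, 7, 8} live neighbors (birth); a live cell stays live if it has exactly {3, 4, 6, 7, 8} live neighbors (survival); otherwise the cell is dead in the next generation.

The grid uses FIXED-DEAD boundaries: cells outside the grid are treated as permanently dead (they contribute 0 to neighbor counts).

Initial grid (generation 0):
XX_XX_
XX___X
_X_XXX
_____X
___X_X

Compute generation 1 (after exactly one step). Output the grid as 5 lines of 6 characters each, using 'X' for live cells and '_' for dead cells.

Simulating step by step:
Generation 0 (given above): 14 live cells
Generation 1: 16 live cells
(generation 1 grid is the final answer)

Answer: XXX___
XX__XX
X_X_XX
__XXXX
____X_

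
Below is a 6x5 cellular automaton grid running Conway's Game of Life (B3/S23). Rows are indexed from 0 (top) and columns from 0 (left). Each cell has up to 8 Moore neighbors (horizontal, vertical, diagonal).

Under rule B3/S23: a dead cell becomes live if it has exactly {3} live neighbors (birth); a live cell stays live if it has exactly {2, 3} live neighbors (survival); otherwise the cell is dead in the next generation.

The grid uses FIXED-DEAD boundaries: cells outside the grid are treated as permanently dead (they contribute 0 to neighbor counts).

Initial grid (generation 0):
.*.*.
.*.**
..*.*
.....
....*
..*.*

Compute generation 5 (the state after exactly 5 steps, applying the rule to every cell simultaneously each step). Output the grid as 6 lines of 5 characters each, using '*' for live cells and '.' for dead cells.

Simulating step by step:
Generation 0 (given above): 10 live cells
Generation 1: 9 live cells
...**
.*..*
..*.*
...*.
...*.
...*.
Generation 2: 12 live cells
...**
..*.*
..*.*
..***
..***
.....
Generation 3: 11 live cells
...**
..*.*
.**.*
.*...
..*.*
...*.
Generation 4: 11 live cells
...**
.**.*
.**..
.*...
..**.
...*.
Generation 5: 13 live cells
(generation 5 grid is the final answer)

Answer: ..***
.*..*
*..*.
.*.*.
..**.
..**.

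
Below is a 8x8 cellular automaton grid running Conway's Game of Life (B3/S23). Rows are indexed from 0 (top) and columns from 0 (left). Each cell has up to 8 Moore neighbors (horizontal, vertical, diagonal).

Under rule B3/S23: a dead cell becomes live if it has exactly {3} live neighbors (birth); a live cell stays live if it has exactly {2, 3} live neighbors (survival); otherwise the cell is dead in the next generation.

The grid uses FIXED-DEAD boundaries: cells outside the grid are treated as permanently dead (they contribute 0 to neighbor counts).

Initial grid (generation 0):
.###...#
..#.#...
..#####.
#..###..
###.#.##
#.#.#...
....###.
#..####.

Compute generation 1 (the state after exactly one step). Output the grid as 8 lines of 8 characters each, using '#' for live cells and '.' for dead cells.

Simulating step by step:
Generation 0 (given above): 32 live cells
Generation 1: 20 live cells
(generation 1 grid is the final answer)

Answer: .###....
......#.
.##...#.
#......#
#.#...#.
#.#.#..#
.#....#.
...#..#.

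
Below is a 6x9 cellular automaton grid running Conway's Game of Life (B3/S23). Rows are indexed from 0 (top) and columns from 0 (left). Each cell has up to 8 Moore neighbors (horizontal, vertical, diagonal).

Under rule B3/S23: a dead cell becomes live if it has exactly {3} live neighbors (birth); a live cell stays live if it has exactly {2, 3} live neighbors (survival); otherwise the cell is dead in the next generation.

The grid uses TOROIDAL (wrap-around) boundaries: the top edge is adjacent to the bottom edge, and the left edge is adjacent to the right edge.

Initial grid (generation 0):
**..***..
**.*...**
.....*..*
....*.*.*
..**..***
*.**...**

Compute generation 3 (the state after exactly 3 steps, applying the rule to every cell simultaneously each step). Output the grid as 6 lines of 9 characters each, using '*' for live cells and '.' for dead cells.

Simulating step by step:
Generation 0 (given above): 25 live cells
Generation 1: 19 live cells
....***..
.**....*.
....***..
*..**.*.*
.**.***..
.........
Generation 2: 20 live cells
.....**..
...*...*.
***.*.*.*
***......
***.*.**.
...*.....
Generation 3: 19 live cells
(generation 3 grid is the final answer)

Answer: ....*.*..
*****..**
.......**
......*..
*.......*
.****..*.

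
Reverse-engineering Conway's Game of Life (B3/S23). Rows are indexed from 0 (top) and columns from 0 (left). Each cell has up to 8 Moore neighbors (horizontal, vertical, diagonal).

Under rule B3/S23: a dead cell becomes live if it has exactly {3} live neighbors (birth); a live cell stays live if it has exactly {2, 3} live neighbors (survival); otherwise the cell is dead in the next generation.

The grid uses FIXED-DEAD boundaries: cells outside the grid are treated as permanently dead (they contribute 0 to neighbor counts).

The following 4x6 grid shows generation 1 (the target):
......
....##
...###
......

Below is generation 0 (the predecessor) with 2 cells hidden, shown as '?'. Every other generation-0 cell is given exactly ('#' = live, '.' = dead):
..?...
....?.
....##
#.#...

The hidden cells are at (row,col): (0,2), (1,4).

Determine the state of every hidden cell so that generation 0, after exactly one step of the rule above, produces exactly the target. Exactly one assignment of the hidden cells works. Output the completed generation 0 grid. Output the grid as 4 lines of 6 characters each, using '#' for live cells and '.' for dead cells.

Hidden generation-0 cells (in order): (0,2), (1,4).
A hidden cell only influences target cells in its own 3x3 neighborhood. Try each of the 2^2 = 4 assignments, step the completed generation 0 forward once under B3/S23, and compare with the target:
  (0,2)=. (1,4)=. -> step gives (1,4)='.' but target has '#' -> reject
  (0,2)=. (1,4)=# -> step reproduces the target at every cell -> ACCEPT
  (0,2)=# (1,4)=. -> step gives (1,4)='.' but target has '#' -> reject
  (0,2)=# (1,4)=# -> step gives (1,3)='#' but target has '.' -> reject
Unique solution: (0,2)=dead, (1,4)=live.
Check: live-neighbor counts of every cell in the completed generation 0:
000111
000223
121322
020222
Applying B3/S23 to generation 0 with these counts gives:
......
....##
...###
......
which matches the target exactly.

Answer: ......
....#.
....##
#.#...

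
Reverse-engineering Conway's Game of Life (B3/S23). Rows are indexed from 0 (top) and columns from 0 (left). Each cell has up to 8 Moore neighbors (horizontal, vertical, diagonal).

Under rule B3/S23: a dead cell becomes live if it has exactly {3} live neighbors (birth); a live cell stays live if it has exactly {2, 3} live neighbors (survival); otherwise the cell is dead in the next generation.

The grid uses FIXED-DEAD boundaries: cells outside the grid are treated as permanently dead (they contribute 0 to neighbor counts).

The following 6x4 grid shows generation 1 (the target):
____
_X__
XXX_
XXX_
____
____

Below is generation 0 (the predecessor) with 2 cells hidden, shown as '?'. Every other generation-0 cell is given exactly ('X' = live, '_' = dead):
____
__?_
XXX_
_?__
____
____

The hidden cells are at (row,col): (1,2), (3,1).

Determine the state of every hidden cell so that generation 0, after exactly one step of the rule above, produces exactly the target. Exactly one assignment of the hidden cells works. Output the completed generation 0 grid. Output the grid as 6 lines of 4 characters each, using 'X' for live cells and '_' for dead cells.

Hidden generation-0 cells (in order): (1,2), (3,1).
A hidden cell only influences target cells in its own 3x3 neighborhood. Try each of the 2^2 = 4 assignments, step the completed generation 0 forward once under B3/S23, and compare with the target:
  (1,2)=_ (3,1)=_ -> step gives (2,0)='_' but target has 'X' -> reject
  (1,2)=_ (3,1)=X -> step reproduces the target at every cell -> ACCEPT
  (1,2)=X (3,1)=_ -> step gives (1,1)='_' but target has 'X' -> reject
  (1,2)=X (3,1)=X -> step gives (1,1)='_' but target has 'X' -> reject
Unique solution: (1,2)=dead, (3,1)=live.
Check: live-neighbor counts of every cell in the completed generation 0:
0000
2321
2321
3331
1110
0000
Applying B3/S23 to generation 0 with these counts gives:
____
_X__
XXX_
XXX_
____
____
which matches the target exactly.

Answer: ____
____
XXX_
_X__
____
____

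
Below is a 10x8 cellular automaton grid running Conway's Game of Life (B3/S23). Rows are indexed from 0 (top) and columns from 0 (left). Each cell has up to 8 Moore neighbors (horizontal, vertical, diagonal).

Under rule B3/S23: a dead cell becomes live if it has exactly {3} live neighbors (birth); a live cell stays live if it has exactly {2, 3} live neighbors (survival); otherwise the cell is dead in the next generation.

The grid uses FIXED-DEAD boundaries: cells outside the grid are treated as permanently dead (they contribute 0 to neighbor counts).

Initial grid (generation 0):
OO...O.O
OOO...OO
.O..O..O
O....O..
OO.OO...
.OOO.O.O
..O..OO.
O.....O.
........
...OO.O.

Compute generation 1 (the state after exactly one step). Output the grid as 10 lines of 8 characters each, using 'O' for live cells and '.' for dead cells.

Simulating step by step:
Generation 0 (given above): 31 live cells
Generation 1: 27 live cells
(generation 1 grid is the final answer)

Answer: O.O....O
..O..O.O
..O..O.O
O.OO.O..
O..O.OO.
O....O..
..OOOO.O
.....OO.
.....O..
........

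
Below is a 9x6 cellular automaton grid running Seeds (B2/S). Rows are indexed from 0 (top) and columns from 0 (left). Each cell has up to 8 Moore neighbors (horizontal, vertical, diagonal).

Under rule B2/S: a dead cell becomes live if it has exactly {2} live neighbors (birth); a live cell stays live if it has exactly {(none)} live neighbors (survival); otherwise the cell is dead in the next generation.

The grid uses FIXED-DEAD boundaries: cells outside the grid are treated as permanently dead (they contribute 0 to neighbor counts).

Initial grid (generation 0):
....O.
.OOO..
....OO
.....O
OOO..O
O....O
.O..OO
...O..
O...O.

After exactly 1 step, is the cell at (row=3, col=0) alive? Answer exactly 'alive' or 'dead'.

Simulating step by step:
Generation 0 (given above): 19 live cells
Generation 1: 13 live cells
.O....
......
.O....
O.OO..
......
...O..
O.OO..
OOO...
...O..

Cell (3,0) at generation 1: 1 -> alive

Answer: alive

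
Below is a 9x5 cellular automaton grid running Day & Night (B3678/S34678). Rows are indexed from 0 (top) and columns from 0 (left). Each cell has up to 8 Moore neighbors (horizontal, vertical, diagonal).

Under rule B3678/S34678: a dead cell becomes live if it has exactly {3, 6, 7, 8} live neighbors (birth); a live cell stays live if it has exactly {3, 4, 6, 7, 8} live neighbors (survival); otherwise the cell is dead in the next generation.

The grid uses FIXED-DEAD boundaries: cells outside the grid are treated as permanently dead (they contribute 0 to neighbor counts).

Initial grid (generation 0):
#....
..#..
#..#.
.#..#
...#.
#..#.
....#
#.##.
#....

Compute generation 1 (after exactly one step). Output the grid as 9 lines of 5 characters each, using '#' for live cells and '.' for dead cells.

Answer: .....
.#...
.##..
..##.
..#.#
....#
.##..
.#...
.#...

Derivation:
Simulating step by step:
Generation 0 (given above): 14 live cells
Generation 1: 12 live cells
(generation 1 grid is the final answer)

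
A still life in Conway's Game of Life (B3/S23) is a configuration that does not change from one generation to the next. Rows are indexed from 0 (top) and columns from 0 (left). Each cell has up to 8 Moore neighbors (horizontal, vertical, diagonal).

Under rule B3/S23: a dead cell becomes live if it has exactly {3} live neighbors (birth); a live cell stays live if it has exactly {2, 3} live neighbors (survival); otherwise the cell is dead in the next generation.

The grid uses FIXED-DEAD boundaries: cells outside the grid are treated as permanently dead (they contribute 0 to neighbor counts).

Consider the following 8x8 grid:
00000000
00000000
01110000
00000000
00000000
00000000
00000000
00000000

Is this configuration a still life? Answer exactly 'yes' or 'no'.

Compute generation 1 and compare to generation 0 (given above):
Generation 1:
00000000
00100000
00100000
00100000
00000000
00000000
00000000
00000000
Cell (1,2) differs: gen0=0 vs gen1=1 -> NOT a still life.

Answer: no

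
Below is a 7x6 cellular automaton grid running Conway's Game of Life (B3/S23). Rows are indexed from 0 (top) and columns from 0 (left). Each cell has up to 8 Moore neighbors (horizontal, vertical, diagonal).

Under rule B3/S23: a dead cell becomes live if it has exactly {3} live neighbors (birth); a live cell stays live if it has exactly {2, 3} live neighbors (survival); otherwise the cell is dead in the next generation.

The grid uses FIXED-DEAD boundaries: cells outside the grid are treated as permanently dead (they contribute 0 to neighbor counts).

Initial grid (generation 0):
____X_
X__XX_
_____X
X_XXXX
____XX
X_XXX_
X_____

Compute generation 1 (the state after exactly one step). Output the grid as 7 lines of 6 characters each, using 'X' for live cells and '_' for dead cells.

Answer: ___XX_
___XXX
_XX__X
___X__
______
_X_XXX
_X_X__

Derivation:
Simulating step by step:
Generation 0 (given above): 17 live cells
Generation 1: 15 live cells
(generation 1 grid is the final answer)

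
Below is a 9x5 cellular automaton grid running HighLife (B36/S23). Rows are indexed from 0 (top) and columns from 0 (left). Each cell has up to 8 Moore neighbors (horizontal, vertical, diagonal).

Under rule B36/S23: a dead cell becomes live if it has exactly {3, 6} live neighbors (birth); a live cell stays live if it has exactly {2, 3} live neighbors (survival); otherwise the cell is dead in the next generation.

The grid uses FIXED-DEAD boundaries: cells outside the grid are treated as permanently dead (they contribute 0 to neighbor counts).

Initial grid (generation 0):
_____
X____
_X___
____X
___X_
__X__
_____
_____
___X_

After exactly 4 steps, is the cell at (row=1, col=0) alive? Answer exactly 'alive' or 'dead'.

Simulating step by step:
Generation 0 (given above): 6 live cells
Generation 1: 1 live cells
_____
_____
_____
_____
___X_
_____
_____
_____
_____
Generation 2: 0 live cells
_____
_____
_____
_____
_____
_____
_____
_____
_____
Generation 3: 0 live cells
_____
_____
_____
_____
_____
_____
_____
_____
_____
Generation 4: 0 live cells
_____
_____
_____
_____
_____
_____
_____
_____
_____

Cell (1,0) at generation 4: 0 -> dead

Answer: dead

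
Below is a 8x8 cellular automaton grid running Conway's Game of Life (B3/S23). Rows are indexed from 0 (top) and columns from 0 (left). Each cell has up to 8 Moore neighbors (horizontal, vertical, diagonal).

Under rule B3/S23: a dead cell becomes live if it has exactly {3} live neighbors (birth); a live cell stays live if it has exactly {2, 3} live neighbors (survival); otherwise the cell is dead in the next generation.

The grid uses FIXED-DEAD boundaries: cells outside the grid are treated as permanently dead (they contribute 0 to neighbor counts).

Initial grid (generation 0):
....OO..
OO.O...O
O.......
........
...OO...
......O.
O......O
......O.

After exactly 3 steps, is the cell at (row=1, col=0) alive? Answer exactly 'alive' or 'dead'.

Simulating step by step:
Generation 0 (given above): 13 live cells
Generation 1: 8 live cells
....O...
OO..O...
OO......
........
........
........
......OO
........
Generation 2: 4 live cells
........
OO......
OO......
........
........
........
........
........
Generation 3: 4 live cells
........
OO......
OO......
........
........
........
........
........

Cell (1,0) at generation 3: 1 -> alive

Answer: alive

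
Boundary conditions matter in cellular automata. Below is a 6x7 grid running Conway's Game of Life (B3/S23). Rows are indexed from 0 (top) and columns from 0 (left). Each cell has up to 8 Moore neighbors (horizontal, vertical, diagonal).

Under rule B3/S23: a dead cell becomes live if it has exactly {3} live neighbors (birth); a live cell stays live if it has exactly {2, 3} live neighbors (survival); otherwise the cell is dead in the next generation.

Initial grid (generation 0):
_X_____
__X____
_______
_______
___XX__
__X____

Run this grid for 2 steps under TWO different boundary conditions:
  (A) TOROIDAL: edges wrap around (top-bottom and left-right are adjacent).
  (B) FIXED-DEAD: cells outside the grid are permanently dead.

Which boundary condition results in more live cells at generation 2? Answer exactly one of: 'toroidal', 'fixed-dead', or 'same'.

Under TOROIDAL boundary, generation 2:
_XXX___
_______
_______
_______
__XX___
_X_X___
Population = 7

Under FIXED-DEAD boundary, generation 2:
_______
_______
_______
_______
_______
_______
Population = 0

Comparison: toroidal=7, fixed-dead=0 -> toroidal

Answer: toroidal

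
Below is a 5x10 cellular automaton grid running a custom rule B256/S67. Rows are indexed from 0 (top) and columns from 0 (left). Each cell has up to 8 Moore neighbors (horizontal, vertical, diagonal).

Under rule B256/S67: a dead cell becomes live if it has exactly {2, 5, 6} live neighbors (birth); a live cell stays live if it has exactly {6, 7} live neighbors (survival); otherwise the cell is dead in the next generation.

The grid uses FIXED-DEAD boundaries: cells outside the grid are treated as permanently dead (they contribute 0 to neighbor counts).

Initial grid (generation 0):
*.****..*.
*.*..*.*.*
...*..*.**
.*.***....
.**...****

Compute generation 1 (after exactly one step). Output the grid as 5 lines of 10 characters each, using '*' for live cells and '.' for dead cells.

Simulating step by step:
Generation 0 (given above): 25 live cells
Generation 1: 12 live cells
(generation 1 grid is the final answer)

Answer: .......*.*
...**...*.
*...*.....
*.*....**.
*.........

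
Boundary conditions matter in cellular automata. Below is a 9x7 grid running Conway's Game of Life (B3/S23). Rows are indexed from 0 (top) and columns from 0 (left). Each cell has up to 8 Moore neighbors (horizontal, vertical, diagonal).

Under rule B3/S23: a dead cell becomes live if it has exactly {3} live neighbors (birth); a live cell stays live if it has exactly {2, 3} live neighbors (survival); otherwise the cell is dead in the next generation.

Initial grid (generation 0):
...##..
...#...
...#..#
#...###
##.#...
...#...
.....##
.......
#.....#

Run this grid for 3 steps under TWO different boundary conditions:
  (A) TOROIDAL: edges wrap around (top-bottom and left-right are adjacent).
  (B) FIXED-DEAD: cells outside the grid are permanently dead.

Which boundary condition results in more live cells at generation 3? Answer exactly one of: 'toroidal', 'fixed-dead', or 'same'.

Under TOROIDAL boundary, generation 3:
..#.#..
.##.###
.....##
.....#.
....#..
#...##.
##..##.
.......
....#..
Population = 19

Under FIXED-DEAD boundary, generation 3:
..##...
..#....
.......
.....##
.#...#.
.....#.
.......
.......
.......
Population = 8

Comparison: toroidal=19, fixed-dead=8 -> toroidal

Answer: toroidal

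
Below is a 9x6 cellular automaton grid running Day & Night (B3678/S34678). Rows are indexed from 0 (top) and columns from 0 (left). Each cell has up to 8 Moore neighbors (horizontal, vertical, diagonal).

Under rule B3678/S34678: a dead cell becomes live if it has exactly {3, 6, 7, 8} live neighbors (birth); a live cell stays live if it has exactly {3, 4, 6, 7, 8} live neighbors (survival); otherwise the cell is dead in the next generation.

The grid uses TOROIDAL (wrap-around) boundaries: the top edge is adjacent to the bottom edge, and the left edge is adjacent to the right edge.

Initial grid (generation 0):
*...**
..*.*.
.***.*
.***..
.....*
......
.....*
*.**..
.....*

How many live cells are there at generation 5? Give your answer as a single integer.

Answer: 14

Derivation:
Simulating step by step:
Generation 0 (given above): 18 live cells
Generation 1: 16 live cells
...***
..*.*.
***...
.*.*..
..*...
......
......
....**
.*.*.*
Generation 2: 16 live cells
*..*.*
*.*.*.
.**...
**....
......
......
......
*...*.
..****
Generation 3: 12 live cells
*...*.
*.*...
..**.*
.**...
......
......
......
....*.
.*.*..
Generation 4: 11 live cells
..**.*
....*.
*.**..
..**..
......
......
......
......
....**
Generation 5: 14 live cells
...*.*
.*..**
.****.
.***..
......
......
......
......
...**.
Population at generation 5: 14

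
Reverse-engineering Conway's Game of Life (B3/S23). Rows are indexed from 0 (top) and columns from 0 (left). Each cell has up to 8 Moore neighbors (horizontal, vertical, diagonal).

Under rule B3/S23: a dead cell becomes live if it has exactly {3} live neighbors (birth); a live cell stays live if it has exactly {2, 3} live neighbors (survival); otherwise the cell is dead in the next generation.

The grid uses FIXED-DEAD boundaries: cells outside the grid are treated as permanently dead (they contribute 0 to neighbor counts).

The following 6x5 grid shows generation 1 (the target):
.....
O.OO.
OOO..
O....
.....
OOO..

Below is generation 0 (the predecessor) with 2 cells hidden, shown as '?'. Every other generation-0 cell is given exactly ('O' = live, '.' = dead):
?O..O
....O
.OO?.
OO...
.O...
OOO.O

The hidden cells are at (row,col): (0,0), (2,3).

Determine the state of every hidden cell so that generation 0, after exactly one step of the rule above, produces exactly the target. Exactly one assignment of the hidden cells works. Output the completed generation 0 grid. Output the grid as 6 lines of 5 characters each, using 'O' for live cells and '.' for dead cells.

Hidden generation-0 cells (in order): (0,0), (2,3).
A hidden cell only influences target cells in its own 3x3 neighborhood. Try each of the 2^2 = 4 assignments, step the completed generation 0 forward once under B3/S23, and compare with the target:
  (0,0)=. (2,3)=. -> step gives (1,0)='.' but target has 'O' -> reject
  (0,0)=. (2,3)=O -> step gives (1,0)='.' but target has 'O' -> reject
  (0,0)=O (2,3)=. -> step reproduces the target at every cell -> ACCEPT
  (0,0)=O (2,3)=O -> step gives (1,2)='.' but target has 'O' -> reject
Unique solution: (0,0)=live, (2,3)=dead.
Check: live-neighbor counts of every cell in the completed generation 0:
11121
34331
33221
34410
55421
23220
Applying B3/S23 to generation 0 with these counts gives:
.....
O.OO.
OOO..
O....
.....
OOO..
which matches the target exactly.

Answer: OO..O
....O
.OO..
OO...
.O...
OOO.O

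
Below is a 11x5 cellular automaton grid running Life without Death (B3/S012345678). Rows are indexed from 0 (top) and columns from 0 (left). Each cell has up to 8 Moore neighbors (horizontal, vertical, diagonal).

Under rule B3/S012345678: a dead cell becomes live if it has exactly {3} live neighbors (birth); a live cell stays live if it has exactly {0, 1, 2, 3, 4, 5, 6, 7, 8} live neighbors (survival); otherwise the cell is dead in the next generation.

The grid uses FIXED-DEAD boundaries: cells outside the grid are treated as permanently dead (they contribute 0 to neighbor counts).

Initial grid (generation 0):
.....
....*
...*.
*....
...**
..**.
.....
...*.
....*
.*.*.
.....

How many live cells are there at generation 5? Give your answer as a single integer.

Answer: 31

Derivation:
Simulating step by step:
Generation 0 (given above): 11 live cells
Generation 1: 19 live cells
.....
....*
...*.
*..**
..***
..***
..**.
...*.
..***
.*.*.
.....
Generation 2: 22 live cells
.....
....*
...*.
*..**
.****
.****
..**.
...*.
..***
.*.**
.....
Generation 3: 25 live cells
.....
....*
...*.
**.**
*****
.****
.***.
...*.
..***
.*.**
.....
Generation 4: 27 live cells
.....
....*
..**.
**.**
*****
.****
.***.
.*.*.
..***
.*.**
.....
Generation 5: 31 live cells
.....
...**
.***.
**.**
*****
.****
****.
.*.*.
.****
.*.**
.....
Population at generation 5: 31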